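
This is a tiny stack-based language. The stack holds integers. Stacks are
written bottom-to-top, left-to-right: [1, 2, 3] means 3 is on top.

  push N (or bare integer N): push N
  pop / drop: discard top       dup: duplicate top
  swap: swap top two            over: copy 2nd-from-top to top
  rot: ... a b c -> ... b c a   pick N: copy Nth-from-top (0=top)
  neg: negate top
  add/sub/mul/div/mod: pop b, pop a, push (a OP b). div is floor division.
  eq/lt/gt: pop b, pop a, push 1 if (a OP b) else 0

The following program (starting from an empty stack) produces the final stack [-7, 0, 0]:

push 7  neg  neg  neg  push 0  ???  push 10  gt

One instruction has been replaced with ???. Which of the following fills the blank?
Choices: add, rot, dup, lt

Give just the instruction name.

Stack before ???: [-7, 0]
Stack after ???:  [-7, 0, 0]
Checking each choice:
  add: produces [0]
  rot: stack underflow (need 3, have 2)
  dup: MATCH
  lt: produces [0]


Answer: dup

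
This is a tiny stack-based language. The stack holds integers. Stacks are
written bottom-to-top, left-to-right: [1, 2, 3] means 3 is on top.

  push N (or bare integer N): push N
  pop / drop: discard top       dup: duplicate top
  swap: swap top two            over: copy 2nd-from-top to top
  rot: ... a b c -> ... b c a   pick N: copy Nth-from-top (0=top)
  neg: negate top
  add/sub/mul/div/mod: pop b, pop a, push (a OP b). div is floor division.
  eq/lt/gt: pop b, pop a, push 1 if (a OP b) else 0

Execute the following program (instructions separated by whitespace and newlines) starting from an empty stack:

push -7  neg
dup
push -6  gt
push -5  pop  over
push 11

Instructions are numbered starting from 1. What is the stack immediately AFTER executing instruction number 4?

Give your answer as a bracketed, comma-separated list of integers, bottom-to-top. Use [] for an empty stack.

Answer: [7, 7, -6]

Derivation:
Step 1 ('push -7'): [-7]
Step 2 ('neg'): [7]
Step 3 ('dup'): [7, 7]
Step 4 ('push -6'): [7, 7, -6]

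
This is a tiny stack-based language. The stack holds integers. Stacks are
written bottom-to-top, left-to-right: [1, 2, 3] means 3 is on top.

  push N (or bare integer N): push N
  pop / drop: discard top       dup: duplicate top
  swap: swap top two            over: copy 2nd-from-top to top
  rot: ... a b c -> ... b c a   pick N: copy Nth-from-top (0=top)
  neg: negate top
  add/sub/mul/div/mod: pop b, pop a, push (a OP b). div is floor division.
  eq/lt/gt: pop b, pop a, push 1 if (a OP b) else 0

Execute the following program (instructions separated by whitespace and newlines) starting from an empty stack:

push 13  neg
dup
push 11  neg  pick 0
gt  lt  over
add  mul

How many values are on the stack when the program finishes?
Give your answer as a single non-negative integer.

After 'push 13': stack = [13] (depth 1)
After 'neg': stack = [-13] (depth 1)
After 'dup': stack = [-13, -13] (depth 2)
After 'push 11': stack = [-13, -13, 11] (depth 3)
After 'neg': stack = [-13, -13, -11] (depth 3)
After 'pick 0': stack = [-13, -13, -11, -11] (depth 4)
After 'gt': stack = [-13, -13, 0] (depth 3)
After 'lt': stack = [-13, 1] (depth 2)
After 'over': stack = [-13, 1, -13] (depth 3)
After 'add': stack = [-13, -12] (depth 2)
After 'mul': stack = [156] (depth 1)

Answer: 1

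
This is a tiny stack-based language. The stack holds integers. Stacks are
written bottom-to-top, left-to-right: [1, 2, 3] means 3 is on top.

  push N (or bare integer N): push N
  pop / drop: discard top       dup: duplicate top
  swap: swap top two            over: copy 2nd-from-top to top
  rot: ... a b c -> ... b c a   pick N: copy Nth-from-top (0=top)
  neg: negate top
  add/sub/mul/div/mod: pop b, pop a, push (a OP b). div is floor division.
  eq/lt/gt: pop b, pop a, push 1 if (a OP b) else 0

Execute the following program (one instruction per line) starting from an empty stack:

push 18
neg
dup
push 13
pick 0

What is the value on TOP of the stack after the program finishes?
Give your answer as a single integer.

Answer: 13

Derivation:
After 'push 18': [18]
After 'neg': [-18]
After 'dup': [-18, -18]
After 'push 13': [-18, -18, 13]
After 'pick 0': [-18, -18, 13, 13]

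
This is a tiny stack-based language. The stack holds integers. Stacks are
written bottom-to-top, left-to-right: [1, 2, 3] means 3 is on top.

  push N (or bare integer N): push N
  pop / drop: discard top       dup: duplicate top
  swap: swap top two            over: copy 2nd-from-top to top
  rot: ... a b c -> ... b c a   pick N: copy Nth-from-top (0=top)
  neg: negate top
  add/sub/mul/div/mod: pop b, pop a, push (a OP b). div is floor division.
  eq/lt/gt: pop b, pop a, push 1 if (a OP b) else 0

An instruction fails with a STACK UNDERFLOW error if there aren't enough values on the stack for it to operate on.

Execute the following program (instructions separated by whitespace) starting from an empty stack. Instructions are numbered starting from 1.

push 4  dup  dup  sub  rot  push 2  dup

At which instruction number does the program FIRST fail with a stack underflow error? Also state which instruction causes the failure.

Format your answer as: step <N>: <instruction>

Step 1 ('push 4'): stack = [4], depth = 1
Step 2 ('dup'): stack = [4, 4], depth = 2
Step 3 ('dup'): stack = [4, 4, 4], depth = 3
Step 4 ('sub'): stack = [4, 0], depth = 2
Step 5 ('rot'): needs 3 value(s) but depth is 2 — STACK UNDERFLOW

Answer: step 5: rot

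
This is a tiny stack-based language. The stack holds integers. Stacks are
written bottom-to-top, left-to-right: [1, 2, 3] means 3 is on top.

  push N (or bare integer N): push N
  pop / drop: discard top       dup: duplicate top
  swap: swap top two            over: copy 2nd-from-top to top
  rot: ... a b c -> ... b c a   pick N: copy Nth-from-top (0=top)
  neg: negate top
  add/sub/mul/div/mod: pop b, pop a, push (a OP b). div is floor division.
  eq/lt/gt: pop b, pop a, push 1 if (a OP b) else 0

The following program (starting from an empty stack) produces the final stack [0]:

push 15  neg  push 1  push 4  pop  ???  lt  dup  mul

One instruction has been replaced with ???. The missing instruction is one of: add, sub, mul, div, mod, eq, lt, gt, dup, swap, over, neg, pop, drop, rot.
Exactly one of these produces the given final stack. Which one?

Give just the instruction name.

Answer: swap

Derivation:
Stack before ???: [-15, 1]
Stack after ???:  [1, -15]
The instruction that transforms [-15, 1] -> [1, -15] is: swap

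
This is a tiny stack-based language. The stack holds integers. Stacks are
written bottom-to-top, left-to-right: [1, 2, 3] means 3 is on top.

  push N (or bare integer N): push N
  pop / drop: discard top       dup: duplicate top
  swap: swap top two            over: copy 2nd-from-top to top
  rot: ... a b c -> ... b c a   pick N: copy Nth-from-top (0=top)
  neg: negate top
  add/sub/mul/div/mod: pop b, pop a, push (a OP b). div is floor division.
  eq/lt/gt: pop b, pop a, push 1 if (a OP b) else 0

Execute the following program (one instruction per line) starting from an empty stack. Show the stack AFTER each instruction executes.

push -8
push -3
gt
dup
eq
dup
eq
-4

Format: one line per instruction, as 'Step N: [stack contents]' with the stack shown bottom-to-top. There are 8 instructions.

Step 1: [-8]
Step 2: [-8, -3]
Step 3: [0]
Step 4: [0, 0]
Step 5: [1]
Step 6: [1, 1]
Step 7: [1]
Step 8: [1, -4]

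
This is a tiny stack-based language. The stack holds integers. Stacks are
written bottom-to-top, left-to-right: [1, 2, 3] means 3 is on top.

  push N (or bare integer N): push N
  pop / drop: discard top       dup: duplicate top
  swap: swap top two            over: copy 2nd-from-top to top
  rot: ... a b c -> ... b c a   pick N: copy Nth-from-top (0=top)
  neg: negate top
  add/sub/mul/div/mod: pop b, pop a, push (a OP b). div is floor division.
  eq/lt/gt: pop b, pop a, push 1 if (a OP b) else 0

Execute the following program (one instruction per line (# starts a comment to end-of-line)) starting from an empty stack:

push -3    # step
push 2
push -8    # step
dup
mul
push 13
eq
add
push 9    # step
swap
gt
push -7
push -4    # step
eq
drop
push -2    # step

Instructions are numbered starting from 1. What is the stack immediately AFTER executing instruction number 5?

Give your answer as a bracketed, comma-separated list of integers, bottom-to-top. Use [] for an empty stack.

Step 1 ('push -3'): [-3]
Step 2 ('push 2'): [-3, 2]
Step 3 ('push -8'): [-3, 2, -8]
Step 4 ('dup'): [-3, 2, -8, -8]
Step 5 ('mul'): [-3, 2, 64]

Answer: [-3, 2, 64]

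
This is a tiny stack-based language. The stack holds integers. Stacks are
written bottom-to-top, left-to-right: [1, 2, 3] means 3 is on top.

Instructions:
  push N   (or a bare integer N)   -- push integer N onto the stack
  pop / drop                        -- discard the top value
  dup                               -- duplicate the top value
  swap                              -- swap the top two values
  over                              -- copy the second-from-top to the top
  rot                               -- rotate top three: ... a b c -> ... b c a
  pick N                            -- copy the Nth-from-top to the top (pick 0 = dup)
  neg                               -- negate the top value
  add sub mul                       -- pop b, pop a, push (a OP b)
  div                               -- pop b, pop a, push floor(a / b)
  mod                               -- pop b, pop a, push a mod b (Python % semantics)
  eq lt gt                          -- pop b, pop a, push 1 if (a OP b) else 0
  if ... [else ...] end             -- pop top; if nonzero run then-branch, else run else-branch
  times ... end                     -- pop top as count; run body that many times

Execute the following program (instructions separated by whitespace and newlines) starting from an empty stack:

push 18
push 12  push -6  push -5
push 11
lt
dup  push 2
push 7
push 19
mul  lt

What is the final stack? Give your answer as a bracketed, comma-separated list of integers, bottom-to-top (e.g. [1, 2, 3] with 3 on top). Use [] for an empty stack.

Answer: [18, 12, -6, 1, 1, 1]

Derivation:
After 'push 18': [18]
After 'push 12': [18, 12]
After 'push -6': [18, 12, -6]
After 'push -5': [18, 12, -6, -5]
After 'push 11': [18, 12, -6, -5, 11]
After 'lt': [18, 12, -6, 1]
After 'dup': [18, 12, -6, 1, 1]
After 'push 2': [18, 12, -6, 1, 1, 2]
After 'push 7': [18, 12, -6, 1, 1, 2, 7]
After 'push 19': [18, 12, -6, 1, 1, 2, 7, 19]
After 'mul': [18, 12, -6, 1, 1, 2, 133]
After 'lt': [18, 12, -6, 1, 1, 1]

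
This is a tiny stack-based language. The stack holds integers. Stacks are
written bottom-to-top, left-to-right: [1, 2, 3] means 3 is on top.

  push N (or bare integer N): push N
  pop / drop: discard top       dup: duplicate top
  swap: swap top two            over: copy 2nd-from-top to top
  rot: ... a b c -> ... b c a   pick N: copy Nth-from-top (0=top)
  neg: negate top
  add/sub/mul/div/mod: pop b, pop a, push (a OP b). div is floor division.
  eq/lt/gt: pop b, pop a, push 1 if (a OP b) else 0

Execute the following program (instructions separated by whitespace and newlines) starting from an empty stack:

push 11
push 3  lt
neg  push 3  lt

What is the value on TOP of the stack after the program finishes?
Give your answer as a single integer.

After 'push 11': [11]
After 'push 3': [11, 3]
After 'lt': [0]
After 'neg': [0]
After 'push 3': [0, 3]
After 'lt': [1]

Answer: 1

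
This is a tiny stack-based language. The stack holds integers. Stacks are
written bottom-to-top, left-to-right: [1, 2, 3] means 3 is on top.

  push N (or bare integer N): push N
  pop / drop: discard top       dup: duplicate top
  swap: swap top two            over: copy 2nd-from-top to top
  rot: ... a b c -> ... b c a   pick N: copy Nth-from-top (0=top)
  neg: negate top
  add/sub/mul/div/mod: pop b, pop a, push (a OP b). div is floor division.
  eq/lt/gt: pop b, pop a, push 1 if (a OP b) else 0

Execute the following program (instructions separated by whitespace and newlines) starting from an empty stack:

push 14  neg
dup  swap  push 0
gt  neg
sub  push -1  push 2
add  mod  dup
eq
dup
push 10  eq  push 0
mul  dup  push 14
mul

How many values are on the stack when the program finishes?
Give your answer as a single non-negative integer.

After 'push 14': stack = [14] (depth 1)
After 'neg': stack = [-14] (depth 1)
After 'dup': stack = [-14, -14] (depth 2)
After 'swap': stack = [-14, -14] (depth 2)
After 'push 0': stack = [-14, -14, 0] (depth 3)
After 'gt': stack = [-14, 0] (depth 2)
After 'neg': stack = [-14, 0] (depth 2)
After 'sub': stack = [-14] (depth 1)
After 'push -1': stack = [-14, -1] (depth 2)
After 'push 2': stack = [-14, -1, 2] (depth 3)
  ...
After 'dup': stack = [0, 0] (depth 2)
After 'eq': stack = [1] (depth 1)
After 'dup': stack = [1, 1] (depth 2)
After 'push 10': stack = [1, 1, 10] (depth 3)
After 'eq': stack = [1, 0] (depth 2)
After 'push 0': stack = [1, 0, 0] (depth 3)
After 'mul': stack = [1, 0] (depth 2)
After 'dup': stack = [1, 0, 0] (depth 3)
After 'push 14': stack = [1, 0, 0, 14] (depth 4)
After 'mul': stack = [1, 0, 0] (depth 3)

Answer: 3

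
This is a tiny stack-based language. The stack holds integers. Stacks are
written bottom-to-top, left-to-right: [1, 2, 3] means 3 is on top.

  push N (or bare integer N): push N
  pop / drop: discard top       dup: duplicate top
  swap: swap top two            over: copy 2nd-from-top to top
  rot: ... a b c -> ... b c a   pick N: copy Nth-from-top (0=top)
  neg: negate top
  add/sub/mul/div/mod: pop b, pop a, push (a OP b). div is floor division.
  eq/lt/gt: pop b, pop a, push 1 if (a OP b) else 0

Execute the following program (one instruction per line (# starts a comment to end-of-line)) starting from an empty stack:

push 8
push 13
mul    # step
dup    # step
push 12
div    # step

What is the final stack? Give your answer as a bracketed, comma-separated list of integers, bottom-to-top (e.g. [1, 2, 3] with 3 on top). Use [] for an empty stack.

After 'push 8': [8]
After 'push 13': [8, 13]
After 'mul': [104]
After 'dup': [104, 104]
After 'push 12': [104, 104, 12]
After 'div': [104, 8]

Answer: [104, 8]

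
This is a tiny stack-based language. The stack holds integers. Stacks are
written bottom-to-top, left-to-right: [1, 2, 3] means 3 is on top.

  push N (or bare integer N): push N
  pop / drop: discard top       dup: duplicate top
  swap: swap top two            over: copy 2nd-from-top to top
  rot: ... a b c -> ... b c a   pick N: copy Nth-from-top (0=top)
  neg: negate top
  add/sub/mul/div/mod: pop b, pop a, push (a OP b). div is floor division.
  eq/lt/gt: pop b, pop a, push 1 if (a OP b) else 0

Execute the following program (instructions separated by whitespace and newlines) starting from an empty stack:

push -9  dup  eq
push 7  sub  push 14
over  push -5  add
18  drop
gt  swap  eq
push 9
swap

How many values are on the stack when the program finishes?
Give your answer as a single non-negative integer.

After 'push -9': stack = [-9] (depth 1)
After 'dup': stack = [-9, -9] (depth 2)
After 'eq': stack = [1] (depth 1)
After 'push 7': stack = [1, 7] (depth 2)
After 'sub': stack = [-6] (depth 1)
After 'push 14': stack = [-6, 14] (depth 2)
After 'over': stack = [-6, 14, -6] (depth 3)
After 'push -5': stack = [-6, 14, -6, -5] (depth 4)
After 'add': stack = [-6, 14, -11] (depth 3)
After 'push 18': stack = [-6, 14, -11, 18] (depth 4)
After 'drop': stack = [-6, 14, -11] (depth 3)
After 'gt': stack = [-6, 1] (depth 2)
After 'swap': stack = [1, -6] (depth 2)
After 'eq': stack = [0] (depth 1)
After 'push 9': stack = [0, 9] (depth 2)
After 'swap': stack = [9, 0] (depth 2)

Answer: 2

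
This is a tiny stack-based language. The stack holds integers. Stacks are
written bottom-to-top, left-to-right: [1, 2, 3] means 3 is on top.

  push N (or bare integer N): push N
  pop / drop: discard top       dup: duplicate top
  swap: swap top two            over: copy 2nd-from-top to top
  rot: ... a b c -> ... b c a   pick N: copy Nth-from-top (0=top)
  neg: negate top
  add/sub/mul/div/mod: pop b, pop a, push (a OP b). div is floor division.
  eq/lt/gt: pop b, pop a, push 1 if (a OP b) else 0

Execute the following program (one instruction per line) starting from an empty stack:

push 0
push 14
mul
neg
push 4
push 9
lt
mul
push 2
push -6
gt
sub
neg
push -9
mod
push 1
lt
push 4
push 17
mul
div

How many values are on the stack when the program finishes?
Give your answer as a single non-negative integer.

After 'push 0': stack = [0] (depth 1)
After 'push 14': stack = [0, 14] (depth 2)
After 'mul': stack = [0] (depth 1)
After 'neg': stack = [0] (depth 1)
After 'push 4': stack = [0, 4] (depth 2)
After 'push 9': stack = [0, 4, 9] (depth 3)
After 'lt': stack = [0, 1] (depth 2)
After 'mul': stack = [0] (depth 1)
After 'push 2': stack = [0, 2] (depth 2)
After 'push -6': stack = [0, 2, -6] (depth 3)
  ...
After 'sub': stack = [-1] (depth 1)
After 'neg': stack = [1] (depth 1)
After 'push -9': stack = [1, -9] (depth 2)
After 'mod': stack = [-8] (depth 1)
After 'push 1': stack = [-8, 1] (depth 2)
After 'lt': stack = [1] (depth 1)
After 'push 4': stack = [1, 4] (depth 2)
After 'push 17': stack = [1, 4, 17] (depth 3)
After 'mul': stack = [1, 68] (depth 2)
After 'div': stack = [0] (depth 1)

Answer: 1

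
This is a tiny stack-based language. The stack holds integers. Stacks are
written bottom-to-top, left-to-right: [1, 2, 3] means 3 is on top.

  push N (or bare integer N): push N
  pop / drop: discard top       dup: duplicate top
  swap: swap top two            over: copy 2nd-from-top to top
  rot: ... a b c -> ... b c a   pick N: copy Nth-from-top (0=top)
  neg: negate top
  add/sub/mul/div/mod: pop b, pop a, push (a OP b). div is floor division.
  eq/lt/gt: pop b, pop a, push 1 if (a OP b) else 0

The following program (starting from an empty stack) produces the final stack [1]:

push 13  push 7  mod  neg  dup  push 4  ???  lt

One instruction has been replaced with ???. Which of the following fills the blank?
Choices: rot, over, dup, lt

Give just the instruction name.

Answer: lt

Derivation:
Stack before ???: [-6, -6, 4]
Stack after ???:  [-6, 1]
Checking each choice:
  rot: produces [-6, 0]
  over: produces [-6, -6, 0]
  dup: produces [-6, -6, 0]
  lt: MATCH


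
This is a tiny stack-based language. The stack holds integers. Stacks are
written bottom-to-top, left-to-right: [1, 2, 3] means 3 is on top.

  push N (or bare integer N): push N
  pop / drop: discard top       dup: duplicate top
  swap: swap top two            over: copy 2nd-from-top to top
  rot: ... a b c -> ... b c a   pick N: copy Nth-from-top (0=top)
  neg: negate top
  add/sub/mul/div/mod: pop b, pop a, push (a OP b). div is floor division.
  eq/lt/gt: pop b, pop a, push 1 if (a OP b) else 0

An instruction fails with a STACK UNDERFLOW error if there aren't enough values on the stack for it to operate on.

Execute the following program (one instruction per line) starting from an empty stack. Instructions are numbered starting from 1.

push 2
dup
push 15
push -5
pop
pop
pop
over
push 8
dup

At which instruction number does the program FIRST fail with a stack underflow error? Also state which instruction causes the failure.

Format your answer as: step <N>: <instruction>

Answer: step 8: over

Derivation:
Step 1 ('push 2'): stack = [2], depth = 1
Step 2 ('dup'): stack = [2, 2], depth = 2
Step 3 ('push 15'): stack = [2, 2, 15], depth = 3
Step 4 ('push -5'): stack = [2, 2, 15, -5], depth = 4
Step 5 ('pop'): stack = [2, 2, 15], depth = 3
Step 6 ('pop'): stack = [2, 2], depth = 2
Step 7 ('pop'): stack = [2], depth = 1
Step 8 ('over'): needs 2 value(s) but depth is 1 — STACK UNDERFLOW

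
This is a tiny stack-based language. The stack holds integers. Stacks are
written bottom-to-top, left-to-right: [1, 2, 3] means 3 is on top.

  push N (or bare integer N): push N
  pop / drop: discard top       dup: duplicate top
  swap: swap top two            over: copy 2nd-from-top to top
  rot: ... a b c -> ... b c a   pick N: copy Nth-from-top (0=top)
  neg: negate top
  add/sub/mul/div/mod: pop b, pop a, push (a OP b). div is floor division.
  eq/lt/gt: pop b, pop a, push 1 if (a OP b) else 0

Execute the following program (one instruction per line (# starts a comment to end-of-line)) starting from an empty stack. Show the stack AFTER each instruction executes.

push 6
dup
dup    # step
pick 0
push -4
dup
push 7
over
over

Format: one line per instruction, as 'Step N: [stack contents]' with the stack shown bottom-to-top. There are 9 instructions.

Step 1: [6]
Step 2: [6, 6]
Step 3: [6, 6, 6]
Step 4: [6, 6, 6, 6]
Step 5: [6, 6, 6, 6, -4]
Step 6: [6, 6, 6, 6, -4, -4]
Step 7: [6, 6, 6, 6, -4, -4, 7]
Step 8: [6, 6, 6, 6, -4, -4, 7, -4]
Step 9: [6, 6, 6, 6, -4, -4, 7, -4, 7]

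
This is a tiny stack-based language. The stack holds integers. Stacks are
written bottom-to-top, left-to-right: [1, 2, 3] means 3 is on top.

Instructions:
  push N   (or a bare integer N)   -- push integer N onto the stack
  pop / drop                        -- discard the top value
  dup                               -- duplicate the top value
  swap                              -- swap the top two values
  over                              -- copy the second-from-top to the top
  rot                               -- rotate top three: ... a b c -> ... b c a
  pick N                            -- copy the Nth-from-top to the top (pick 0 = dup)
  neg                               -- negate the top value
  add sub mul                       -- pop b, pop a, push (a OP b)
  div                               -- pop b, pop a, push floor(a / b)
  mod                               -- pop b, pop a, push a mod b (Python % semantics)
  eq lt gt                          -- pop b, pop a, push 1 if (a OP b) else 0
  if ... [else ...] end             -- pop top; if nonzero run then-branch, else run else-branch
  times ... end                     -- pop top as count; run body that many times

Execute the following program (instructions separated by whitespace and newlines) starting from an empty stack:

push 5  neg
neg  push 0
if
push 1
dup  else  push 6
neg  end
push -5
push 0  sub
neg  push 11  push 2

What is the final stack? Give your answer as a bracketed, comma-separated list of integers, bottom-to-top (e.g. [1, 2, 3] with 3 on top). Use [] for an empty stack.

Answer: [5, -6, 5, 11, 2]

Derivation:
After 'push 5': [5]
After 'neg': [-5]
After 'neg': [5]
After 'push 0': [5, 0]
After 'if': [5]
After 'push 6': [5, 6]
After 'neg': [5, -6]
After 'push -5': [5, -6, -5]
After 'push 0': [5, -6, -5, 0]
After 'sub': [5, -6, -5]
After 'neg': [5, -6, 5]
After 'push 11': [5, -6, 5, 11]
After 'push 2': [5, -6, 5, 11, 2]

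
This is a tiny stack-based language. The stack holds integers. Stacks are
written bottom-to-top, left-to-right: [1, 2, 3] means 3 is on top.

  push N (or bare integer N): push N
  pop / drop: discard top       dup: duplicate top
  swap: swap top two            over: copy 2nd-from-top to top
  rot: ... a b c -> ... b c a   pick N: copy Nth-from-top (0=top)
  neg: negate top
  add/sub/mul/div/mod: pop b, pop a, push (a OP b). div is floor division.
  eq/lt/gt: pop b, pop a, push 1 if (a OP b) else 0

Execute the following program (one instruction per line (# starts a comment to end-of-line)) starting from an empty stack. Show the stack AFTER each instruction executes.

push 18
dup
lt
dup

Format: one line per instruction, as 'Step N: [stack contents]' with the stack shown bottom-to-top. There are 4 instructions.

Step 1: [18]
Step 2: [18, 18]
Step 3: [0]
Step 4: [0, 0]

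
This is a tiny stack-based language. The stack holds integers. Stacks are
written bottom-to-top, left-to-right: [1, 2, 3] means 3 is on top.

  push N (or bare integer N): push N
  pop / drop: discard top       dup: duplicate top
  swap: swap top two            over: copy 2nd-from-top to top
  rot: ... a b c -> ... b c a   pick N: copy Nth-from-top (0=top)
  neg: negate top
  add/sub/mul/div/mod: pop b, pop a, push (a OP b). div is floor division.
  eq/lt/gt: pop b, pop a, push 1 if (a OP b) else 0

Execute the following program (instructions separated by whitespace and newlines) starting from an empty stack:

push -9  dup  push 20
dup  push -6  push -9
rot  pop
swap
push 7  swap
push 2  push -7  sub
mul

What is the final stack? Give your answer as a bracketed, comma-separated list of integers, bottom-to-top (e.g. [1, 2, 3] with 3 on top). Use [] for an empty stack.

After 'push -9': [-9]
After 'dup': [-9, -9]
After 'push 20': [-9, -9, 20]
After 'dup': [-9, -9, 20, 20]
After 'push -6': [-9, -9, 20, 20, -6]
After 'push -9': [-9, -9, 20, 20, -6, -9]
After 'rot': [-9, -9, 20, -6, -9, 20]
After 'pop': [-9, -9, 20, -6, -9]
After 'swap': [-9, -9, 20, -9, -6]
After 'push 7': [-9, -9, 20, -9, -6, 7]
After 'swap': [-9, -9, 20, -9, 7, -6]
After 'push 2': [-9, -9, 20, -9, 7, -6, 2]
After 'push -7': [-9, -9, 20, -9, 7, -6, 2, -7]
After 'sub': [-9, -9, 20, -9, 7, -6, 9]
After 'mul': [-9, -9, 20, -9, 7, -54]

Answer: [-9, -9, 20, -9, 7, -54]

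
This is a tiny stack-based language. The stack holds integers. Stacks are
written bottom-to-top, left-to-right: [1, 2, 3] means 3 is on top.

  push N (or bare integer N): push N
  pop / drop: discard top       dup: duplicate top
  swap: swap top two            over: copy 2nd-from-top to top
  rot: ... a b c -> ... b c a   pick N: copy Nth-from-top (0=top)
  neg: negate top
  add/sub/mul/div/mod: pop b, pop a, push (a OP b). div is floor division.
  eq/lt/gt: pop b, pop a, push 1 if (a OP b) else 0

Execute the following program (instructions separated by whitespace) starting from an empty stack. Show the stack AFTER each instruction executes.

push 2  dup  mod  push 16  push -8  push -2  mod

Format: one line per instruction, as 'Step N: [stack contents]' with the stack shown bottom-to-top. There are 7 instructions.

Step 1: [2]
Step 2: [2, 2]
Step 3: [0]
Step 4: [0, 16]
Step 5: [0, 16, -8]
Step 6: [0, 16, -8, -2]
Step 7: [0, 16, 0]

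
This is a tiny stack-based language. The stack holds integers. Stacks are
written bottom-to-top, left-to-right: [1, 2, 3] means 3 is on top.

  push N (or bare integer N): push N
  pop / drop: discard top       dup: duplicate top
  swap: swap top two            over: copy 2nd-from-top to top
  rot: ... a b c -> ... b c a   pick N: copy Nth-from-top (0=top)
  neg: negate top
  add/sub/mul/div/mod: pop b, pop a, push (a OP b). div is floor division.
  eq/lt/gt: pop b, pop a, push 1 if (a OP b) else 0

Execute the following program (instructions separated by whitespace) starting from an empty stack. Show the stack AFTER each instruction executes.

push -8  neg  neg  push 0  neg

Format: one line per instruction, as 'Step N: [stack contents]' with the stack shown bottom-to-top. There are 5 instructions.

Step 1: [-8]
Step 2: [8]
Step 3: [-8]
Step 4: [-8, 0]
Step 5: [-8, 0]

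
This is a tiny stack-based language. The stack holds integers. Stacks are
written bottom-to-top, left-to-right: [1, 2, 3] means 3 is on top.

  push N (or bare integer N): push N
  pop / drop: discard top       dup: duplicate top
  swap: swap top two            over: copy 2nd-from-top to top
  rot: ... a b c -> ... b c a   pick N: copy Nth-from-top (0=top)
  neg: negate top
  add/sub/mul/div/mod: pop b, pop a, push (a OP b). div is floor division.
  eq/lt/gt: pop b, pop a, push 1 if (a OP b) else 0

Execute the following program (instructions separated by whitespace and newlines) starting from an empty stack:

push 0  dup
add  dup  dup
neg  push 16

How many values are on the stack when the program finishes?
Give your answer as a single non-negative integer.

Answer: 4

Derivation:
After 'push 0': stack = [0] (depth 1)
After 'dup': stack = [0, 0] (depth 2)
After 'add': stack = [0] (depth 1)
After 'dup': stack = [0, 0] (depth 2)
After 'dup': stack = [0, 0, 0] (depth 3)
After 'neg': stack = [0, 0, 0] (depth 3)
After 'push 16': stack = [0, 0, 0, 16] (depth 4)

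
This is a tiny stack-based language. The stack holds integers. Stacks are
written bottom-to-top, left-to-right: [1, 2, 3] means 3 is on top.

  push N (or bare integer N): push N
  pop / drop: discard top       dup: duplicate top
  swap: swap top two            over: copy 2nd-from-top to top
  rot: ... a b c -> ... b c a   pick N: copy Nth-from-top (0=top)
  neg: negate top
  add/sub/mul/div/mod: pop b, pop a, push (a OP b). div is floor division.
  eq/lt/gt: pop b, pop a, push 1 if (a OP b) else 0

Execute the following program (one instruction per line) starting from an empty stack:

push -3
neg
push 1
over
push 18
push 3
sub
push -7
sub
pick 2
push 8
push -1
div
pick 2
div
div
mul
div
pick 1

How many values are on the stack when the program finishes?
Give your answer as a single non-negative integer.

Answer: 4

Derivation:
After 'push -3': stack = [-3] (depth 1)
After 'neg': stack = [3] (depth 1)
After 'push 1': stack = [3, 1] (depth 2)
After 'over': stack = [3, 1, 3] (depth 3)
After 'push 18': stack = [3, 1, 3, 18] (depth 4)
After 'push 3': stack = [3, 1, 3, 18, 3] (depth 5)
After 'sub': stack = [3, 1, 3, 15] (depth 4)
After 'push -7': stack = [3, 1, 3, 15, -7] (depth 5)
After 'sub': stack = [3, 1, 3, 22] (depth 4)
After 'pick 2': stack = [3, 1, 3, 22, 1] (depth 5)
After 'push 8': stack = [3, 1, 3, 22, 1, 8] (depth 6)
After 'push -1': stack = [3, 1, 3, 22, 1, 8, -1] (depth 7)
After 'div': stack = [3, 1, 3, 22, 1, -8] (depth 6)
After 'pick 2': stack = [3, 1, 3, 22, 1, -8, 22] (depth 7)
After 'div': stack = [3, 1, 3, 22, 1, -1] (depth 6)
After 'div': stack = [3, 1, 3, 22, -1] (depth 5)
After 'mul': stack = [3, 1, 3, -22] (depth 4)
After 'div': stack = [3, 1, -1] (depth 3)
After 'pick 1': stack = [3, 1, -1, 1] (depth 4)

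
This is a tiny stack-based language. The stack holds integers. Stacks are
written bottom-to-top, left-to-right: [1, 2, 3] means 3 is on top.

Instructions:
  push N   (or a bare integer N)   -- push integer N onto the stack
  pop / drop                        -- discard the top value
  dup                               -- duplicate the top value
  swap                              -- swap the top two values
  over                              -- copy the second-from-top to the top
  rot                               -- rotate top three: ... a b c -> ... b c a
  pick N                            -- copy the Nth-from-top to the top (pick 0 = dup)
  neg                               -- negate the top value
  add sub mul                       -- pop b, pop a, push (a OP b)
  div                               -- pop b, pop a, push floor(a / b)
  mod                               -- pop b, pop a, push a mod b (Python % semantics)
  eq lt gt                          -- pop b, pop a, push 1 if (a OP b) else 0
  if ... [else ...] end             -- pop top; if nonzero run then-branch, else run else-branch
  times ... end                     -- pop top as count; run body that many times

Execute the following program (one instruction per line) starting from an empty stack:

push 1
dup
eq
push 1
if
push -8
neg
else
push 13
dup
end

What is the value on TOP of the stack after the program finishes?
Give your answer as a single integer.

Answer: 8

Derivation:
After 'push 1': [1]
After 'dup': [1, 1]
After 'eq': [1]
After 'push 1': [1, 1]
After 'if': [1]
After 'push -8': [1, -8]
After 'neg': [1, 8]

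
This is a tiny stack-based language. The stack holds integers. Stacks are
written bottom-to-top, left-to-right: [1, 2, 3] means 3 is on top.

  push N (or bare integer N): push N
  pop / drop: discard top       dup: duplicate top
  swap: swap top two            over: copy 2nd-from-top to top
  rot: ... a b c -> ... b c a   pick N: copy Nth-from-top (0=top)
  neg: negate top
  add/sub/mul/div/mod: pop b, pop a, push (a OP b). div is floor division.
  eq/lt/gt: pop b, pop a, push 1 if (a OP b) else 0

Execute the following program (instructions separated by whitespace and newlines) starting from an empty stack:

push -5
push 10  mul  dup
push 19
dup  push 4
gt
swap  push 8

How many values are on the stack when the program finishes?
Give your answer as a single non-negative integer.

Answer: 5

Derivation:
After 'push -5': stack = [-5] (depth 1)
After 'push 10': stack = [-5, 10] (depth 2)
After 'mul': stack = [-50] (depth 1)
After 'dup': stack = [-50, -50] (depth 2)
After 'push 19': stack = [-50, -50, 19] (depth 3)
After 'dup': stack = [-50, -50, 19, 19] (depth 4)
After 'push 4': stack = [-50, -50, 19, 19, 4] (depth 5)
After 'gt': stack = [-50, -50, 19, 1] (depth 4)
After 'swap': stack = [-50, -50, 1, 19] (depth 4)
After 'push 8': stack = [-50, -50, 1, 19, 8] (depth 5)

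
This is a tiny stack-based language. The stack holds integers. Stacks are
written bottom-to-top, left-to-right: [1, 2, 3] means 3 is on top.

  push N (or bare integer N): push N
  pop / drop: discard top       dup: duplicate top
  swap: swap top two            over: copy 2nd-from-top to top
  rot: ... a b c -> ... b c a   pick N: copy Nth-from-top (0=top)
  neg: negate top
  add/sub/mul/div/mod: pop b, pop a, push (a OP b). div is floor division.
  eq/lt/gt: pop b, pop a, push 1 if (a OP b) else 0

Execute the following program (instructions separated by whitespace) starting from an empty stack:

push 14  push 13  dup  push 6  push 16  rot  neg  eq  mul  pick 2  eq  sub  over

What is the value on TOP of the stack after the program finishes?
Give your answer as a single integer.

Answer: 14

Derivation:
After 'push 14': [14]
After 'push 13': [14, 13]
After 'dup': [14, 13, 13]
After 'push 6': [14, 13, 13, 6]
After 'push 16': [14, 13, 13, 6, 16]
After 'rot': [14, 13, 6, 16, 13]
After 'neg': [14, 13, 6, 16, -13]
After 'eq': [14, 13, 6, 0]
After 'mul': [14, 13, 0]
After 'pick 2': [14, 13, 0, 14]
After 'eq': [14, 13, 0]
After 'sub': [14, 13]
After 'over': [14, 13, 14]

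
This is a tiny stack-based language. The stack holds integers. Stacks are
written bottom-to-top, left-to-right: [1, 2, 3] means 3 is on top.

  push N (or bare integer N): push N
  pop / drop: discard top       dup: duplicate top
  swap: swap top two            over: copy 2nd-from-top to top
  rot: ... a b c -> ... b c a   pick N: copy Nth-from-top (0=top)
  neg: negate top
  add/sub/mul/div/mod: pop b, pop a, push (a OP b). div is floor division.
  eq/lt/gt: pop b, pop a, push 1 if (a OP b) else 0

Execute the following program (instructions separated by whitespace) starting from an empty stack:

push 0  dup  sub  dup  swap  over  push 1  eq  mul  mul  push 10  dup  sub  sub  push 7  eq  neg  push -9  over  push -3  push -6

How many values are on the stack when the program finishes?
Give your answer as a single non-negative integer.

Answer: 5

Derivation:
After 'push 0': stack = [0] (depth 1)
After 'dup': stack = [0, 0] (depth 2)
After 'sub': stack = [0] (depth 1)
After 'dup': stack = [0, 0] (depth 2)
After 'swap': stack = [0, 0] (depth 2)
After 'over': stack = [0, 0, 0] (depth 3)
After 'push 1': stack = [0, 0, 0, 1] (depth 4)
After 'eq': stack = [0, 0, 0] (depth 3)
After 'mul': stack = [0, 0] (depth 2)
After 'mul': stack = [0] (depth 1)
  ...
After 'dup': stack = [0, 10, 10] (depth 3)
After 'sub': stack = [0, 0] (depth 2)
After 'sub': stack = [0] (depth 1)
After 'push 7': stack = [0, 7] (depth 2)
After 'eq': stack = [0] (depth 1)
After 'neg': stack = [0] (depth 1)
After 'push -9': stack = [0, -9] (depth 2)
After 'over': stack = [0, -9, 0] (depth 3)
After 'push -3': stack = [0, -9, 0, -3] (depth 4)
After 'push -6': stack = [0, -9, 0, -3, -6] (depth 5)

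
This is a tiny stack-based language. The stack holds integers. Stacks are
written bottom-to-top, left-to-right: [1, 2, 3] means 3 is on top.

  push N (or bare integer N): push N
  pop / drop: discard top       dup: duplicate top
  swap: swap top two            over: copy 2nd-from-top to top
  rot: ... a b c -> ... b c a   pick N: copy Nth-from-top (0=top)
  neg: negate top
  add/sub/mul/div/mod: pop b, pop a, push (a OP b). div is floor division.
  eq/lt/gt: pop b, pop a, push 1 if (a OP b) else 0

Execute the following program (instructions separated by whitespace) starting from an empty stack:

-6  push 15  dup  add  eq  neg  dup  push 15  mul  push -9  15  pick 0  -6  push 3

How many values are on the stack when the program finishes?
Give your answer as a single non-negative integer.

After 'push -6': stack = [-6] (depth 1)
After 'push 15': stack = [-6, 15] (depth 2)
After 'dup': stack = [-6, 15, 15] (depth 3)
After 'add': stack = [-6, 30] (depth 2)
After 'eq': stack = [0] (depth 1)
After 'neg': stack = [0] (depth 1)
After 'dup': stack = [0, 0] (depth 2)
After 'push 15': stack = [0, 0, 15] (depth 3)
After 'mul': stack = [0, 0] (depth 2)
After 'push -9': stack = [0, 0, -9] (depth 3)
After 'push 15': stack = [0, 0, -9, 15] (depth 4)
After 'pick 0': stack = [0, 0, -9, 15, 15] (depth 5)
After 'push -6': stack = [0, 0, -9, 15, 15, -6] (depth 6)
After 'push 3': stack = [0, 0, -9, 15, 15, -6, 3] (depth 7)

Answer: 7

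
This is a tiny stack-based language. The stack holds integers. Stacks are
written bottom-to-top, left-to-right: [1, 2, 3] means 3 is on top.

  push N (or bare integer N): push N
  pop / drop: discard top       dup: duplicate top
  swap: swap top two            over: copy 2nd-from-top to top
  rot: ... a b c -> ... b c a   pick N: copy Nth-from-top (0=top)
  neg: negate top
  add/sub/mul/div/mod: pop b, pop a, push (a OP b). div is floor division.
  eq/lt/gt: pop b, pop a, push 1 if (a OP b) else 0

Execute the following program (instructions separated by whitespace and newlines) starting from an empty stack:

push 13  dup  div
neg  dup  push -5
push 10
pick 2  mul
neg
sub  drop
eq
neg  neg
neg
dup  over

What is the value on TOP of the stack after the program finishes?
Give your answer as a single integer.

After 'push 13': [13]
After 'dup': [13, 13]
After 'div': [1]
After 'neg': [-1]
After 'dup': [-1, -1]
After 'push -5': [-1, -1, -5]
After 'push 10': [-1, -1, -5, 10]
After 'pick 2': [-1, -1, -5, 10, -1]
After 'mul': [-1, -1, -5, -10]
After 'neg': [-1, -1, -5, 10]
After 'sub': [-1, -1, -15]
After 'drop': [-1, -1]
After 'eq': [1]
After 'neg': [-1]
After 'neg': [1]
After 'neg': [-1]
After 'dup': [-1, -1]
After 'over': [-1, -1, -1]

Answer: -1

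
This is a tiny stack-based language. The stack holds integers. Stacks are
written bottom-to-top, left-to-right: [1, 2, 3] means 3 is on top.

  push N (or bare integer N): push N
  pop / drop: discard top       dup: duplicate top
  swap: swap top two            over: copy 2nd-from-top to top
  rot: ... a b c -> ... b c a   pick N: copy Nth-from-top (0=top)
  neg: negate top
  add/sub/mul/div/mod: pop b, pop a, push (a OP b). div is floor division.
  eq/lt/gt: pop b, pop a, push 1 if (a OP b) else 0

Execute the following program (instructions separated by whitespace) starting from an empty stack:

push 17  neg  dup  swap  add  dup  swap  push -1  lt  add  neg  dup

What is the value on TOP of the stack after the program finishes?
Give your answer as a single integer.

Answer: 33

Derivation:
After 'push 17': [17]
After 'neg': [-17]
After 'dup': [-17, -17]
After 'swap': [-17, -17]
After 'add': [-34]
After 'dup': [-34, -34]
After 'swap': [-34, -34]
After 'push -1': [-34, -34, -1]
After 'lt': [-34, 1]
After 'add': [-33]
After 'neg': [33]
After 'dup': [33, 33]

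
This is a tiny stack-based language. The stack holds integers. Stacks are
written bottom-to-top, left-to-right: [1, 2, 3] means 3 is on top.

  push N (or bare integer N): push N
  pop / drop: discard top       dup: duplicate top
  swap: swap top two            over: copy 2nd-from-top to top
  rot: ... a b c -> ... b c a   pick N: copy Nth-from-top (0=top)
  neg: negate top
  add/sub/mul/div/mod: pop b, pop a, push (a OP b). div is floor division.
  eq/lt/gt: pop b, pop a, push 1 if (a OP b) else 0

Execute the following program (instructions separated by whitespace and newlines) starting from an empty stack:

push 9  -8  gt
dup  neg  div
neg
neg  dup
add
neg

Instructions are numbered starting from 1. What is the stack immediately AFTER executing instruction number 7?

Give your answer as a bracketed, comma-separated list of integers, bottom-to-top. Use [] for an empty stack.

Step 1 ('push 9'): [9]
Step 2 ('-8'): [9, -8]
Step 3 ('gt'): [1]
Step 4 ('dup'): [1, 1]
Step 5 ('neg'): [1, -1]
Step 6 ('div'): [-1]
Step 7 ('neg'): [1]

Answer: [1]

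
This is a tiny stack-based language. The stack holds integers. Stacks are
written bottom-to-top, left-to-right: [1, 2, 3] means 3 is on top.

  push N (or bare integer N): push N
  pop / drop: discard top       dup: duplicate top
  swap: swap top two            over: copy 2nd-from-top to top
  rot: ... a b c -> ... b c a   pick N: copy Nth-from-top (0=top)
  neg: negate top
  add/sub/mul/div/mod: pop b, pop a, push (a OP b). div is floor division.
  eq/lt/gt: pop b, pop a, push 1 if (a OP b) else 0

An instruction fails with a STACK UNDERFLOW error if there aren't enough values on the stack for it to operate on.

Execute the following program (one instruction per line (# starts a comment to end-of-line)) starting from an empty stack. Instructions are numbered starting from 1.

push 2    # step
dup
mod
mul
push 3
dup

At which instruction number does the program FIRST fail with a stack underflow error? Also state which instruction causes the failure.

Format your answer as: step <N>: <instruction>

Answer: step 4: mul

Derivation:
Step 1 ('push 2'): stack = [2], depth = 1
Step 2 ('dup'): stack = [2, 2], depth = 2
Step 3 ('mod'): stack = [0], depth = 1
Step 4 ('mul'): needs 2 value(s) but depth is 1 — STACK UNDERFLOW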